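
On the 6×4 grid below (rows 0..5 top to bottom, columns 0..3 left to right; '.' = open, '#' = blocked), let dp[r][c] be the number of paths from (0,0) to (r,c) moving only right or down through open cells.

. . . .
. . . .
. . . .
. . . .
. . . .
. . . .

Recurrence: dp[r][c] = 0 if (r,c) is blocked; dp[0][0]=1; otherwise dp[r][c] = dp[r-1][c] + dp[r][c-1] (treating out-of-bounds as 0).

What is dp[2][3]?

10

r\c   0   1   2   3
  0   1   1   1   1
  1   1   2   3   4
  2   1   3   6  10
  3   1   4  10  20
  4   1   5  15  35
  5   1   6  21  56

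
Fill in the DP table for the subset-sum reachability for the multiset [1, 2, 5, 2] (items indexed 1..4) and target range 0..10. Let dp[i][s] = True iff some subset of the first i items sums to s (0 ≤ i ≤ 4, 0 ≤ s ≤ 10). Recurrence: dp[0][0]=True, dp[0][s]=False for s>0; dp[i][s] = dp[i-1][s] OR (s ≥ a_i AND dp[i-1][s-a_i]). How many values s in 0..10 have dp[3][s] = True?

8

i\s   0   1   2   3   4   5   6   7   8   9  10
  0   T   F   F   F   F   F   F   F   F   F   F
  1   T   T   F   F   F   F   F   F   F   F   F
  2   T   T   T   T   F   F   F   F   F   F   F
  3   T   T   T   T   F   T   T   T   T   F   F
  4   T   T   T   T   T   T   T   T   T   T   T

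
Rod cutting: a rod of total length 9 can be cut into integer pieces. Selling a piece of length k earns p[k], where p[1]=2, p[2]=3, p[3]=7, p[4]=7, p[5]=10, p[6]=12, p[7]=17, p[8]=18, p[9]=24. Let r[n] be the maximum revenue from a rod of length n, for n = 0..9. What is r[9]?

   n    0    1    2    3    4    5    6    7    8    9
r[n]    0    2    4    7    9   11   14   17   19   24

24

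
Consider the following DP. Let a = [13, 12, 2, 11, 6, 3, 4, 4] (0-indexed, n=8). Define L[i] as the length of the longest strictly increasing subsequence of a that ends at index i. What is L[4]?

   i    0    1    2    3    4    5    6    7
a[i]   13   12    2   11    6    3    4    4
L[i]    1    1    1    2    2    2    3    3

2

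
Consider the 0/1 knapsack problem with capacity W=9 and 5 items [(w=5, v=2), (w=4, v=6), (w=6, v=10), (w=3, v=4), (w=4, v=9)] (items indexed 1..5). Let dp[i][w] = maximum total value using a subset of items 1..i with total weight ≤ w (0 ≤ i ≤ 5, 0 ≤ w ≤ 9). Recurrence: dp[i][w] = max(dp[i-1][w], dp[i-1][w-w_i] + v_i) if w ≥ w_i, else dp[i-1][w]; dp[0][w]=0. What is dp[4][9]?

14

i\w   0   1   2   3   4   5   6   7   8   9
  0   0   0   0   0   0   0   0   0   0   0
  1   0   0   0   0   0   2   2   2   2   2
  2   0   0   0   0   6   6   6   6   6   8
  3   0   0   0   0   6   6  10  10  10  10
  4   0   0   0   4   6   6  10  10  10  14
  5   0   0   0   4   9   9  10  13  15  15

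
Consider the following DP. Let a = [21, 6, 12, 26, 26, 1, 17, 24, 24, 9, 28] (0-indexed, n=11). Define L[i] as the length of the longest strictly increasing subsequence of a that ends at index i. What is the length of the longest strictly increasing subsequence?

5

   i    0    1    2    3    4    5    6    7    8    9   10
a[i]   21    6   12   26   26    1   17   24   24    9   28
L[i]    1    1    2    3    3    1    3    4    4    2    5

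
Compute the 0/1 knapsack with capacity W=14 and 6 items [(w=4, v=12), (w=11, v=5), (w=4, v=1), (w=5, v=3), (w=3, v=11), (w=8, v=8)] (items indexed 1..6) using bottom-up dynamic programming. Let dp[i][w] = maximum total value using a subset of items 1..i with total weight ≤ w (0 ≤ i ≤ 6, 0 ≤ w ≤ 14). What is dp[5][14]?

26

i\w   0   1   2   3   4   5   6   7   8   9  10  11  12  13  14
  0   0   0   0   0   0   0   0   0   0   0   0   0   0   0   0
  1   0   0   0   0  12  12  12  12  12  12  12  12  12  12  12
  2   0   0   0   0  12  12  12  12  12  12  12  12  12  12  12
  3   0   0   0   0  12  12  12  12  13  13  13  13  13  13  13
  4   0   0   0   0  12  12  12  12  13  15  15  15  15  16  16
  5   0   0   0  11  12  12  12  23  23  23  23  24  26  26  26
  6   0   0   0  11  12  12  12  23  23  23  23  24  26  26  26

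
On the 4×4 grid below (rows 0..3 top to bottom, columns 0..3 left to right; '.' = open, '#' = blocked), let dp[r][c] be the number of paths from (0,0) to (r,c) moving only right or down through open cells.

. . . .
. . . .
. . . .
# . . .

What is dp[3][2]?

r\c   0   1   2   3
  0   1   1   1   1
  1   1   2   3   4
  2   1   3   6  10
  3   0   3   9  19

9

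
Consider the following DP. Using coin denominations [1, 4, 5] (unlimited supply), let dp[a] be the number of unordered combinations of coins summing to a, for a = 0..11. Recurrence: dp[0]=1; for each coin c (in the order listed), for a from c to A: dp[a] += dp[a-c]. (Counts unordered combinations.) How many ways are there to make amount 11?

6

after  coin     0     1     2     3     4     5     6     7     8     9    10    11
          1     1     1     1     1     1     1     1     1     1     1     1     1
          4     1     1     1     1     2     2     2     2     3     3     3     3
          5     1     1     1     1     2     3     3     3     4     5     6     6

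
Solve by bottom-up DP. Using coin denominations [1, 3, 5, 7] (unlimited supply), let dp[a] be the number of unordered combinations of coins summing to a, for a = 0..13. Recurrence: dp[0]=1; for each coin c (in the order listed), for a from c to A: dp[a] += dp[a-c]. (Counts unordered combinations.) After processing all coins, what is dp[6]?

after  coin     0     1     2     3     4     5     6     7     8     9    10    11    12    13
          1     1     1     1     1     1     1     1     1     1     1     1     1     1     1
          3     1     1     1     2     2     2     3     3     3     4     4     4     5     5
          5     1     1     1     2     2     3     4     4     5     6     7     8     9    10
          7     1     1     1     2     2     3     4     5     6     7     9    10    12    14

4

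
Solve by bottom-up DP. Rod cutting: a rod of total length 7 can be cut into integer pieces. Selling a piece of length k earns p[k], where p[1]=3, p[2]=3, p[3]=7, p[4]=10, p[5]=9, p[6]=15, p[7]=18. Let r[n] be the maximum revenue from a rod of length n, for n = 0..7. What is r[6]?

18

   n    0    1    2    3    4    5    6    7
r[n]    0    3    6    9   12   15   18   21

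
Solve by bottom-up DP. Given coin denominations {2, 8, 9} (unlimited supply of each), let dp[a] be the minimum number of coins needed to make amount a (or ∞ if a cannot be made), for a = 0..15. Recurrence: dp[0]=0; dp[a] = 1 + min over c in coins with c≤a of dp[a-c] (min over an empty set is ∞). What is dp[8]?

 a  0  1  2  3  4  5  6  7  8  9 10 11 12 13 14 15
dp  0  -  1  -  2  -  3  -  1  1  2  2  3  3  4  4
(- denotes ∞ / unreachable)

1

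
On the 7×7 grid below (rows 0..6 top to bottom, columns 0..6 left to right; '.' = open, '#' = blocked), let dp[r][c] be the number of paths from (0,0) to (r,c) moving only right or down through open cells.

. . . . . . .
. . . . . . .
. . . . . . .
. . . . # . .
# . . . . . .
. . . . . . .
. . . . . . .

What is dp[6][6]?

546

r\c   0   1   2   3   4   5   6
  0   1   1   1   1   1   1   1
  1   1   2   3   4   5   6   7
  2   1   3   6  10  15  21  28
  3   1   4  10  20   0  21  49
  4   0   4  14  34  34  55 104
  5   0   4  18  52  86 141 245
  6   0   4  22  74 160 301 546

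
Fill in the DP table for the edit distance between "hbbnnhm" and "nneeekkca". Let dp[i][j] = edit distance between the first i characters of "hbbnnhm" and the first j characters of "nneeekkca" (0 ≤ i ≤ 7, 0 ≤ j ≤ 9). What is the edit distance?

9

   ''  n  n  e  e  e  k  k  c  a
''  0  1  2  3  4  5  6  7  8  9
 h  1  1  2  3  4  5  6  7  8  9
 b  2  2  2  3  4  5  6  7  8  9
 b  3  3  3  3  4  5  6  7  8  9
 n  4  3  3  4  4  5  6  7  8  9
 n  5  4  3  4  5  5  6  7  8  9
 h  6  5  4  4  5  6  6  7  8  9
 m  7  6  5  5  5  6  7  7  8  9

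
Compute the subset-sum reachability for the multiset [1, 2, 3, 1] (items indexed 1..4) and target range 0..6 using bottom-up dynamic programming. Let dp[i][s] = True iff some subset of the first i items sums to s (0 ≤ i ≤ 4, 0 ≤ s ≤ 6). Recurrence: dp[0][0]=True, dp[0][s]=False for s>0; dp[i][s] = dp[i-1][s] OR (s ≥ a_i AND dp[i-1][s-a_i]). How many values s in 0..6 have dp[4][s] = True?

i\s   0   1   2   3   4   5   6
  0   T   F   F   F   F   F   F
  1   T   T   F   F   F   F   F
  2   T   T   T   T   F   F   F
  3   T   T   T   T   T   T   T
  4   T   T   T   T   T   T   T

7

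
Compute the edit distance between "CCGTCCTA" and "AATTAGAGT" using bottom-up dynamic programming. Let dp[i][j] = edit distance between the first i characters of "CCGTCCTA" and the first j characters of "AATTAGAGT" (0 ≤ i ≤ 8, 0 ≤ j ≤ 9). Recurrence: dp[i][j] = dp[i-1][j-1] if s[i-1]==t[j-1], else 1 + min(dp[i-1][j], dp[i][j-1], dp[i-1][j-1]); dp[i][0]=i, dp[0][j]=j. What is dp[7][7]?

6

   ''  A  A  T  T  A  G  A  G  T
''  0  1  2  3  4  5  6  7  8  9
 C  1  1  2  3  4  5  6  7  8  9
 C  2  2  2  3  4  5  6  7  8  9
 G  3  3  3  3  4  5  5  6  7  8
 T  4  4  4  3  3  4  5  6  7  7
 C  5  5  5  4  4  4  5  6  7  8
 C  6  6  6  5  5  5  5  6  7  8
 T  7  7  7  6  5  6  6  6  7  7
 A  8  7  7  7  6  5  6  6  7  8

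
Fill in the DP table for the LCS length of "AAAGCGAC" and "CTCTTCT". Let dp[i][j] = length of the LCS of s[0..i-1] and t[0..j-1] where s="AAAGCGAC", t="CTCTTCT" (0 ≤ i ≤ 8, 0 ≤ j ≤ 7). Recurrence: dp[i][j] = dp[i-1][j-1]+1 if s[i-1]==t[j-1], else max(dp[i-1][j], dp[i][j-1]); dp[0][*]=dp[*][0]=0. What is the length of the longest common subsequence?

   ''  C  T  C  T  T  C  T
''  0  0  0  0  0  0  0  0
 A  0  0  0  0  0  0  0  0
 A  0  0  0  0  0  0  0  0
 A  0  0  0  0  0  0  0  0
 G  0  0  0  0  0  0  0  0
 C  0  1  1  1  1  1  1  1
 G  0  1  1  1  1  1  1  1
 A  0  1  1  1  1  1  1  1
 C  0  1  1  2  2  2  2  2

2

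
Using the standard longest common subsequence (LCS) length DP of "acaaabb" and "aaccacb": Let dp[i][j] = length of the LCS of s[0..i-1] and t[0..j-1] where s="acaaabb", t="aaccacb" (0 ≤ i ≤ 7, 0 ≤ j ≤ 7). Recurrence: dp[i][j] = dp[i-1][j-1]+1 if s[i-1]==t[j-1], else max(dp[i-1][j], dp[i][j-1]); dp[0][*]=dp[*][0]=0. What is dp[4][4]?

   ''  a  a  c  c  a  c  b
''  0  0  0  0  0  0  0  0
 a  0  1  1  1  1  1  1  1
 c  0  1  1  2  2  2  2  2
 a  0  1  2  2  2  3  3  3
 a  0  1  2  2  2  3  3  3
 a  0  1  2  2  2  3  3  3
 b  0  1  2  2  2  3  3  4
 b  0  1  2  2  2  3  3  4

2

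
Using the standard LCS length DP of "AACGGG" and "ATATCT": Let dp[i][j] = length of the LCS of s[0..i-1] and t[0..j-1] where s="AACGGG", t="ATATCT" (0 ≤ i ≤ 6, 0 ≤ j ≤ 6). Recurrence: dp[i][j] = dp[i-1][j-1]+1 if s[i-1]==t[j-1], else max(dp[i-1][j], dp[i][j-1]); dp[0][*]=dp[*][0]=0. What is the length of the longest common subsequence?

   ''  A  T  A  T  C  T
''  0  0  0  0  0  0  0
 A  0  1  1  1  1  1  1
 A  0  1  1  2  2  2  2
 C  0  1  1  2  2  3  3
 G  0  1  1  2  2  3  3
 G  0  1  1  2  2  3  3
 G  0  1  1  2  2  3  3

3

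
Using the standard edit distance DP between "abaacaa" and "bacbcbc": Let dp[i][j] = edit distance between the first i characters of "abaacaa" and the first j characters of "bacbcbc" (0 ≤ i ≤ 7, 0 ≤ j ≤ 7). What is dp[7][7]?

5

   ''  b  a  c  b  c  b  c
''  0  1  2  3  4  5  6  7
 a  1  1  1  2  3  4  5  6
 b  2  1  2  2  2  3  4  5
 a  3  2  1  2  3  3  4  5
 a  4  3  2  2  3  4  4  5
 c  5  4  3  2  3  3  4  4
 a  6  5  4  3  3  4  4  5
 a  7  6  5  4  4  4  5  5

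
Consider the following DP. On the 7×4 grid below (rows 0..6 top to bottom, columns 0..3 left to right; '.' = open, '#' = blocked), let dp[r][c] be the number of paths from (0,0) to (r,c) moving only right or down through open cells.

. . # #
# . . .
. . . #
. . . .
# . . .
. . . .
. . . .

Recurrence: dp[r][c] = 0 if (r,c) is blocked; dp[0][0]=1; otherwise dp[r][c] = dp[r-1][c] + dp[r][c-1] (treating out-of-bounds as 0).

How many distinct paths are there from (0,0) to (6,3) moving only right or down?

18

r\c   0   1   2   3
  0   1   1   0   0
  1   0   1   1   1
  2   0   1   2   0
  3   0   1   3   3
  4   0   1   4   7
  5   0   1   5  12
  6   0   1   6  18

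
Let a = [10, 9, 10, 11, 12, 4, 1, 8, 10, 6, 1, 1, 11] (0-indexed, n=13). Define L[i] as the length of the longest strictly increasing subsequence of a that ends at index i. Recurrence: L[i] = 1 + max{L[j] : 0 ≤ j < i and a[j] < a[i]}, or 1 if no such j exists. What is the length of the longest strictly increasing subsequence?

   i    0    1    2    3    4    5    6    7    8    9   10   11   12
a[i]   10    9   10   11   12    4    1    8   10    6    1    1   11
L[i]    1    1    2    3    4    1    1    2    3    2    1    1    4

4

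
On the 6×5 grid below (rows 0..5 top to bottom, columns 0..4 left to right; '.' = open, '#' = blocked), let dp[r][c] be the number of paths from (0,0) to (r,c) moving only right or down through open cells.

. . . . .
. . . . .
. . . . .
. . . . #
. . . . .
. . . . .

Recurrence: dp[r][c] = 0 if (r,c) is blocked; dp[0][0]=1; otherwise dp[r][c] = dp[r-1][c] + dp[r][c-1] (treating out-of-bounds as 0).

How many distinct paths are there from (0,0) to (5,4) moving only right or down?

r\c   0   1   2   3   4
  0   1   1   1   1   1
  1   1   2   3   4   5
  2   1   3   6  10  15
  3   1   4  10  20   0
  4   1   5  15  35  35
  5   1   6  21  56  91

91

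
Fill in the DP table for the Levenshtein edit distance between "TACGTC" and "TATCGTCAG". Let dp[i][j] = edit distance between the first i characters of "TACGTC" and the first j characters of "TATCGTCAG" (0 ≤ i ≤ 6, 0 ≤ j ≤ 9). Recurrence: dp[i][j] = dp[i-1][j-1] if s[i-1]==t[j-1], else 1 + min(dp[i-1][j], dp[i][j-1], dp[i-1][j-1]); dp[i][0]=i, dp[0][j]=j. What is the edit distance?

   ''  T  A  T  C  G  T  C  A  G
''  0  1  2  3  4  5  6  7  8  9
 T  1  0  1  2  3  4  5  6  7  8
 A  2  1  0  1  2  3  4  5  6  7
 C  3  2  1  1  1  2  3  4  5  6
 G  4  3  2  2  2  1  2  3  4  5
 T  5  4  3  2  3  2  1  2  3  4
 C  6  5  4  3  2  3  2  1  2  3

3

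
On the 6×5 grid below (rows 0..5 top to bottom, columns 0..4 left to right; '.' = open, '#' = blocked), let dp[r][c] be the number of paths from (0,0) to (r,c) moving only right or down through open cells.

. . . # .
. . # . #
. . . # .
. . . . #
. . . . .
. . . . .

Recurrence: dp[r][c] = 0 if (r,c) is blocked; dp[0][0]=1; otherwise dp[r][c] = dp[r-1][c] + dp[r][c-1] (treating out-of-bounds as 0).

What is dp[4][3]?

19

r\c   0   1   2   3   4
  0   1   1   1   0   0
  1   1   2   0   0   0
  2   1   3   3   0   0
  3   1   4   7   7   0
  4   1   5  12  19  19
  5   1   6  18  37  56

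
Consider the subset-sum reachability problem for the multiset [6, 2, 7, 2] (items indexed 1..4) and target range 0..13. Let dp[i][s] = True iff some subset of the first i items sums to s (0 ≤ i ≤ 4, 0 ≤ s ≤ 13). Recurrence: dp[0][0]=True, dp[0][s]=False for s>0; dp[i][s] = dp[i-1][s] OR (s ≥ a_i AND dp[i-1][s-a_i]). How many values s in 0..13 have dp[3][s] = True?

i\s   0   1   2   3   4   5   6   7   8   9  10  11  12  13
  0   T   F   F   F   F   F   F   F   F   F   F   F   F   F
  1   T   F   F   F   F   F   T   F   F   F   F   F   F   F
  2   T   F   T   F   F   F   T   F   T   F   F   F   F   F
  3   T   F   T   F   F   F   T   T   T   T   F   F   F   T
  4   T   F   T   F   T   F   T   T   T   T   T   T   F   T

7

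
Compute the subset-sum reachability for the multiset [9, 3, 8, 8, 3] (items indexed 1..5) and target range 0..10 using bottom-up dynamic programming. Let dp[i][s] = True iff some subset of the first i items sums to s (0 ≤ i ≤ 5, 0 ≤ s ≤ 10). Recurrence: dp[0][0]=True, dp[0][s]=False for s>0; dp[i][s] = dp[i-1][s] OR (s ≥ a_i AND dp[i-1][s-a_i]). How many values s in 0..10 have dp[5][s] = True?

5

i\s   0   1   2   3   4   5   6   7   8   9  10
  0   T   F   F   F   F   F   F   F   F   F   F
  1   T   F   F   F   F   F   F   F   F   T   F
  2   T   F   F   T   F   F   F   F   F   T   F
  3   T   F   F   T   F   F   F   F   T   T   F
  4   T   F   F   T   F   F   F   F   T   T   F
  5   T   F   F   T   F   F   T   F   T   T   F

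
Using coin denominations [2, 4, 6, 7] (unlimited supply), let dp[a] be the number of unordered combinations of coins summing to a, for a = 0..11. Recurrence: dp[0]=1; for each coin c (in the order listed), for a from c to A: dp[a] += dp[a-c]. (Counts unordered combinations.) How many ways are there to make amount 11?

after  coin     0     1     2     3     4     5     6     7     8     9    10    11
          2     1     0     1     0     1     0     1     0     1     0     1     0
          4     1     0     1     0     2     0     2     0     3     0     3     0
          6     1     0     1     0     2     0     3     0     4     0     5     0
          7     1     0     1     0     2     0     3     1     4     1     5     2

2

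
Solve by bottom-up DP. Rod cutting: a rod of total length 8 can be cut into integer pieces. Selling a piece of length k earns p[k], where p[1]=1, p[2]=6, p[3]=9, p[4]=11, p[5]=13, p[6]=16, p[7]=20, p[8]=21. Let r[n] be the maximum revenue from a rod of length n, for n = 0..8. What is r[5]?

   n    0    1    2    3    4    5    6    7    8
r[n]    0    1    6    9   12   15   18   21   24

15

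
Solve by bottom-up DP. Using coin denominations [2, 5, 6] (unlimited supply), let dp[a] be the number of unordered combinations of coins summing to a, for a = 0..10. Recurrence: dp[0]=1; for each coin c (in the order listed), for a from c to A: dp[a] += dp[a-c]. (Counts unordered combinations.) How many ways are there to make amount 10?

after  coin     0     1     2     3     4     5     6     7     8     9    10
          2     1     0     1     0     1     0     1     0     1     0     1
          5     1     0     1     0     1     1     1     1     1     1     2
          6     1     0     1     0     1     1     2     1     2     1     3

3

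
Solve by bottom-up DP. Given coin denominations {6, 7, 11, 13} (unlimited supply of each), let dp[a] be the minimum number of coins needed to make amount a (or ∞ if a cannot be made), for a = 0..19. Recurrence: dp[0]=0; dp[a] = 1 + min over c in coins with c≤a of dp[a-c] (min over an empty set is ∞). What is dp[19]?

2

 a  0  1  2  3  4  5  6  7  8  9 10 11 12 13 14 15 16 17 18 19
dp  0  -  -  -  -  -  1  1  -  -  -  1  2  1  2  -  -  2  2  2
(- denotes ∞ / unreachable)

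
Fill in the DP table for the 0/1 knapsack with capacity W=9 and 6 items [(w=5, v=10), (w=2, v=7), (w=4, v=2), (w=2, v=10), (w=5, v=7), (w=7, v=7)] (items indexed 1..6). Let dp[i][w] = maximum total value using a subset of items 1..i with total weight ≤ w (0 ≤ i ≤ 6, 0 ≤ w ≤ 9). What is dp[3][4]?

i\w   0   1   2   3   4   5   6   7   8   9
  0   0   0   0   0   0   0   0   0   0   0
  1   0   0   0   0   0  10  10  10  10  10
  2   0   0   7   7   7  10  10  17  17  17
  3   0   0   7   7   7  10  10  17  17  17
  4   0   0  10  10  17  17  17  20  20  27
  5   0   0  10  10  17  17  17  20  20  27
  6   0   0  10  10  17  17  17  20  20  27

7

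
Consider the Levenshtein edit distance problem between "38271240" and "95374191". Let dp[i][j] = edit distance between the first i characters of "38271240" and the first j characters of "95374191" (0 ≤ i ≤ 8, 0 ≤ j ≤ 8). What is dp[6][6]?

5

   ''  9  5  3  7  4  1  9  1
''  0  1  2  3  4  5  6  7  8
 3  1  1  2  2  3  4  5  6  7
 8  2  2  2  3  3  4  5  6  7
 2  3  3  3  3  4  4  5  6  7
 7  4  4  4  4  3  4  5  6  7
 1  5  5  5  5  4  4  4  5  6
 2  6  6  6  6  5  5  5  5  6
 4  7  7  7  7  6  5  6  6  6
 0  8  8  8  8  7  6  6  7  7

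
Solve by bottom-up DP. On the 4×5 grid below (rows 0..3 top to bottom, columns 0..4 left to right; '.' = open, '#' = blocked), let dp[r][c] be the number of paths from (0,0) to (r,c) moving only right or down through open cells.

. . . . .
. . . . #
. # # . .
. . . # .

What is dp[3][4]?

4

r\c   0   1   2   3   4
  0   1   1   1   1   1
  1   1   2   3   4   0
  2   1   0   0   4   4
  3   1   1   1   0   4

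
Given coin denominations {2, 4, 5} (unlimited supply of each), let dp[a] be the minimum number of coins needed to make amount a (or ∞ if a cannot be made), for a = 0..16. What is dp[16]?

 a  0  1  2  3  4  5  6  7  8  9 10 11 12 13 14 15 16
dp  0  -  1  -  1  1  2  2  2  2  2  3  3  3  3  3  4
(- denotes ∞ / unreachable)

4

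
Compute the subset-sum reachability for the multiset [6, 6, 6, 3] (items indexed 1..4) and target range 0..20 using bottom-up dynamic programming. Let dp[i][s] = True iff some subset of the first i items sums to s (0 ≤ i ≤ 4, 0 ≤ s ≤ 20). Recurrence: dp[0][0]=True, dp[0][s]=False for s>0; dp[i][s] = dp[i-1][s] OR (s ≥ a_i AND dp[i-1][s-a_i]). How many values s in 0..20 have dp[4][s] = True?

i\s   0   1   2   3   4   5   6   7   8   9  10  11  12  13  14  15  16  17  18  19  20
  0   T   F   F   F   F   F   F   F   F   F   F   F   F   F   F   F   F   F   F   F   F
  1   T   F   F   F   F   F   T   F   F   F   F   F   F   F   F   F   F   F   F   F   F
  2   T   F   F   F   F   F   T   F   F   F   F   F   T   F   F   F   F   F   F   F   F
  3   T   F   F   F   F   F   T   F   F   F   F   F   T   F   F   F   F   F   T   F   F
  4   T   F   F   T   F   F   T   F   F   T   F   F   T   F   F   T   F   F   T   F   F

7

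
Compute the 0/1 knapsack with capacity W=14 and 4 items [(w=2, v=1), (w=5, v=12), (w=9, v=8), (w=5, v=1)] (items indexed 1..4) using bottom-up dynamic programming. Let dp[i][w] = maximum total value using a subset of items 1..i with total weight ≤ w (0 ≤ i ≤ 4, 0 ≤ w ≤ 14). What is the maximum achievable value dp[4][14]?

20

i\w   0   1   2   3   4   5   6   7   8   9  10  11  12  13  14
  0   0   0   0   0   0   0   0   0   0   0   0   0   0   0   0
  1   0   0   1   1   1   1   1   1   1   1   1   1   1   1   1
  2   0   0   1   1   1  12  12  13  13  13  13  13  13  13  13
  3   0   0   1   1   1  12  12  13  13  13  13  13  13  13  20
  4   0   0   1   1   1  12  12  13  13  13  13  13  14  14  20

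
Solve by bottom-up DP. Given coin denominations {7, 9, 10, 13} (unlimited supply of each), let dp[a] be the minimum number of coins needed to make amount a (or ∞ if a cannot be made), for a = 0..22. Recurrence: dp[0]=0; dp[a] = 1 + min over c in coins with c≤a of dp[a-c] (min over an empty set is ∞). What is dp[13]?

 a  0  1  2  3  4  5  6  7  8  9 10 11 12 13 14 15 16 17 18 19 20 21 22
dp  0  -  -  -  -  -  -  1  -  1  1  -  -  1  2  -  2  2  2  2  2  3  2
(- denotes ∞ / unreachable)

1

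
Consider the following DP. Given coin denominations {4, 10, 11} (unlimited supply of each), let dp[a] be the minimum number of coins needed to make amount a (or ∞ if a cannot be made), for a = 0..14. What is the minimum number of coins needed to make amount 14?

 a  0  1  2  3  4  5  6  7  8  9 10 11 12 13 14
dp  0  -  -  -  1  -  -  -  2  -  1  1  3  -  2
(- denotes ∞ / unreachable)

2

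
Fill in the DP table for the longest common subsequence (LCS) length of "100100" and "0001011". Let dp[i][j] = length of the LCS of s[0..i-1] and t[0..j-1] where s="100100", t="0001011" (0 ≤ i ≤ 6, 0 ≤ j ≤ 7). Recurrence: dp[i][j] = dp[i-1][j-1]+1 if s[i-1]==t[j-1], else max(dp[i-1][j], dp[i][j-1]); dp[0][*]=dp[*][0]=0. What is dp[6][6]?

4

   ''  0  0  0  1  0  1  1
''  0  0  0  0  0  0  0  0
 1  0  0  0  0  1  1  1  1
 0  0  1  1  1  1  2  2  2
 0  0  1  2  2  2  2  2  2
 1  0  1  2  2  3  3  3  3
 0  0  1  2  3  3  4  4  4
 0  0  1  2  3  3  4  4  4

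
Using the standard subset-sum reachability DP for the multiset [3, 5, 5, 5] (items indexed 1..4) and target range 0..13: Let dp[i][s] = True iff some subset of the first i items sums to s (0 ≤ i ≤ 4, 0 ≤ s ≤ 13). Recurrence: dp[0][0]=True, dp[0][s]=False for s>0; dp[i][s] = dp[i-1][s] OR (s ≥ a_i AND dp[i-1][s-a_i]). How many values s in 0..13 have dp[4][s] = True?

6

i\s   0   1   2   3   4   5   6   7   8   9  10  11  12  13
  0   T   F   F   F   F   F   F   F   F   F   F   F   F   F
  1   T   F   F   T   F   F   F   F   F   F   F   F   F   F
  2   T   F   F   T   F   T   F   F   T   F   F   F   F   F
  3   T   F   F   T   F   T   F   F   T   F   T   F   F   T
  4   T   F   F   T   F   T   F   F   T   F   T   F   F   T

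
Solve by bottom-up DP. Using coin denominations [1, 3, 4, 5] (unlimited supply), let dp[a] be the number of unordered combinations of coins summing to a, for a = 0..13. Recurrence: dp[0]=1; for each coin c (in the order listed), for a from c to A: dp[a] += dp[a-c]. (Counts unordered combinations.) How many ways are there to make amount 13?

after  coin     0     1     2     3     4     5     6     7     8     9    10    11    12    13
          1     1     1     1     1     1     1     1     1     1     1     1     1     1     1
          3     1     1     1     2     2     2     3     3     3     4     4     4     5     5
          4     1     1     1     2     3     3     4     5     6     7     8     9    11    12
          5     1     1     1     2     3     4     5     6     8    10    12    14    17    20

20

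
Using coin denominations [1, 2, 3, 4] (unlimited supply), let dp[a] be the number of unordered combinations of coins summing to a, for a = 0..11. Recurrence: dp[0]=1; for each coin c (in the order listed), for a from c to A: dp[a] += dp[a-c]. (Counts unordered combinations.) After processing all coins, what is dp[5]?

6

after  coin     0     1     2     3     4     5     6     7     8     9    10    11
          1     1     1     1     1     1     1     1     1     1     1     1     1
          2     1     1     2     2     3     3     4     4     5     5     6     6
          3     1     1     2     3     4     5     7     8    10    12    14    16
          4     1     1     2     3     5     6     9    11    15    18    23    27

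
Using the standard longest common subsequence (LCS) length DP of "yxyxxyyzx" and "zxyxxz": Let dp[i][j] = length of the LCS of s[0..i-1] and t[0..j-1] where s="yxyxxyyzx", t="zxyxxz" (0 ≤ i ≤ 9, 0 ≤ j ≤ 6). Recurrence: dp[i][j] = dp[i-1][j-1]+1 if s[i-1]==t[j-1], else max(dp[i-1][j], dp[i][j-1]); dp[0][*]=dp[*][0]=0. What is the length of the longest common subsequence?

   ''  z  x  y  x  x  z
''  0  0  0  0  0  0  0
 y  0  0  0  1  1  1  1
 x  0  0  1  1  2  2  2
 y  0  0  1  2  2  2  2
 x  0  0  1  2  3  3  3
 x  0  0  1  2  3  4  4
 y  0  0  1  2  3  4  4
 y  0  0  1  2  3  4  4
 z  0  1  1  2  3  4  5
 x  0  1  2  2  3  4  5

5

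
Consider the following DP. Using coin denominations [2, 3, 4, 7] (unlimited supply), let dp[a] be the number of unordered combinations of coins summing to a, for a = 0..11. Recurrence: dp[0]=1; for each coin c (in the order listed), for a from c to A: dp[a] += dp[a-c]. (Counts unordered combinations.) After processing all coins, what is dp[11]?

after  coin     0     1     2     3     4     5     6     7     8     9    10    11
          2     1     0     1     0     1     0     1     0     1     0     1     0
          3     1     0     1     1     1     1     2     1     2     2     2     2
          4     1     0     1     1     2     1     3     2     4     3     5     4
          7     1     0     1     1     2     1     3     3     4     4     6     6

6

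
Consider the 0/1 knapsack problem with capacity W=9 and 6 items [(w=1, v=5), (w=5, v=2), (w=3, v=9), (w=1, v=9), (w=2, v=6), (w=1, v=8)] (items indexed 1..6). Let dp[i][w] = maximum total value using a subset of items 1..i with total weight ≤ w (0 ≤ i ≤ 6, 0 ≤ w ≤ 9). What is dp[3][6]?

i\w   0   1   2   3   4   5   6   7   8   9
  0   0   0   0   0   0   0   0   0   0   0
  1   0   5   5   5   5   5   5   5   5   5
  2   0   5   5   5   5   5   7   7   7   7
  3   0   5   5   9  14  14  14  14  14  16
  4   0   9  14  14  18  23  23  23  23  23
  5   0   9  14  15  20  23  24  29  29  29
  6   0   9  17  22  23  28  31  32  37  37

14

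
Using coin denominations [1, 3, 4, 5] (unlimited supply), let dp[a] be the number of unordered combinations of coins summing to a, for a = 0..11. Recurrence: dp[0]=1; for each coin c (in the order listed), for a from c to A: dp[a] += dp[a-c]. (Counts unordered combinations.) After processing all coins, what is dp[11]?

after  coin     0     1     2     3     4     5     6     7     8     9    10    11
          1     1     1     1     1     1     1     1     1     1     1     1     1
          3     1     1     1     2     2     2     3     3     3     4     4     4
          4     1     1     1     2     3     3     4     5     6     7     8     9
          5     1     1     1     2     3     4     5     6     8    10    12    14

14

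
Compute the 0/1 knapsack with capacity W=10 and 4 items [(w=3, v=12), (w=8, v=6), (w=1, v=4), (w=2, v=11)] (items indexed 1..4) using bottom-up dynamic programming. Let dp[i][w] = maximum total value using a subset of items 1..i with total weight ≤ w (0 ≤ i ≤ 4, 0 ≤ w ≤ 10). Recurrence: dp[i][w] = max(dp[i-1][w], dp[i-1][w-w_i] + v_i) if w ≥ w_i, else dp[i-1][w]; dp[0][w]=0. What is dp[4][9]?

27

i\w   0   1   2   3   4   5   6   7   8   9  10
  0   0   0   0   0   0   0   0   0   0   0   0
  1   0   0   0  12  12  12  12  12  12  12  12
  2   0   0   0  12  12  12  12  12  12  12  12
  3   0   4   4  12  16  16  16  16  16  16  16
  4   0   4  11  15  16  23  27  27  27  27  27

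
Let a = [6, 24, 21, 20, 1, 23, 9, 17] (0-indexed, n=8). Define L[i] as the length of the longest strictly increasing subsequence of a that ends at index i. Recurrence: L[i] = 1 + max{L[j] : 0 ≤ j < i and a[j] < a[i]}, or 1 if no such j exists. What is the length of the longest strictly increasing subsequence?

3

   i    0    1    2    3    4    5    6    7
a[i]    6   24   21   20    1   23    9   17
L[i]    1    2    2    2    1    3    2    3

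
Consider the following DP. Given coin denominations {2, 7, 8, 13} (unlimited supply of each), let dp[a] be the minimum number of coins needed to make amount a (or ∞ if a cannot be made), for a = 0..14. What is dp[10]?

 a  0  1  2  3  4  5  6  7  8  9 10 11 12 13 14
dp  0  -  1  -  2  -  3  1  1  2  2  3  3  1  2
(- denotes ∞ / unreachable)

2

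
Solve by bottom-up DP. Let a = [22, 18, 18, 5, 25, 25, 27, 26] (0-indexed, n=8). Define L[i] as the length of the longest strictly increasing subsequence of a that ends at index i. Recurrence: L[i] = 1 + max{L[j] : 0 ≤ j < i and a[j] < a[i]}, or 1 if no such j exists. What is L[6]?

   i    0    1    2    3    4    5    6    7
a[i]   22   18   18    5   25   25   27   26
L[i]    1    1    1    1    2    2    3    3

3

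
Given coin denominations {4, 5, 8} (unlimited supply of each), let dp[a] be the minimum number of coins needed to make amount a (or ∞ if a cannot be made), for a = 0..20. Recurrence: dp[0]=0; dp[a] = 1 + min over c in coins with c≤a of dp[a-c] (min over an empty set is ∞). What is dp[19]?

 a  0  1  2  3  4  5  6  7  8  9 10 11 12 13 14 15 16 17 18 19 20
dp  0  -  -  -  1  1  -  -  1  2  2  -  2  2  3  3  2  3  3  4  3
(- denotes ∞ / unreachable)

4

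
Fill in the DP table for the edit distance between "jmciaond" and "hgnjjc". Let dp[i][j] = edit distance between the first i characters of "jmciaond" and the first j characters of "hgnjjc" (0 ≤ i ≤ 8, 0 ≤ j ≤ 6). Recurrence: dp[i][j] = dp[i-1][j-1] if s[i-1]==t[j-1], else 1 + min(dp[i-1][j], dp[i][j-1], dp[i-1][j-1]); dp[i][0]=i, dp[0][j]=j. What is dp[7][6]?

7

   ''  h  g  n  j  j  c
''  0  1  2  3  4  5  6
 j  1  1  2  3  3  4  5
 m  2  2  2  3  4  4  5
 c  3  3  3  3  4  5  4
 i  4  4  4  4  4  5  5
 a  5  5  5  5  5  5  6
 o  6  6  6  6  6  6  6
 n  7  7  7  6  7  7  7
 d  8  8  8  7  7  8  8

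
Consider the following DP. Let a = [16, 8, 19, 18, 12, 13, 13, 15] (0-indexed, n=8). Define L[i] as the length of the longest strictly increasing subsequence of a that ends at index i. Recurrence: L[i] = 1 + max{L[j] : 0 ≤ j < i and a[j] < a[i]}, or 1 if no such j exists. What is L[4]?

   i    0    1    2    3    4    5    6    7
a[i]   16    8   19   18   12   13   13   15
L[i]    1    1    2    2    2    3    3    4

2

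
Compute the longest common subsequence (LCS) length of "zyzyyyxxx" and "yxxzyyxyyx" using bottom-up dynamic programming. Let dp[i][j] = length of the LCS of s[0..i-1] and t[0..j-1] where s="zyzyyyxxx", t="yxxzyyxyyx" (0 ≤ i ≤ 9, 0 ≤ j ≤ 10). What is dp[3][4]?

   ''  y  x  x  z  y  y  x  y  y  x
''  0  0  0  0  0  0  0  0  0  0  0
 z  0  0  0  0  1  1  1  1  1  1  1
 y  0  1  1  1  1  2  2  2  2  2  2
 z  0  1  1  1  2  2  2  2  2  2  2
 y  0  1  1  1  2  3  3  3  3  3  3
 y  0  1  1  1  2  3  4  4  4  4  4
 y  0  1  1  1  2  3  4  4  5  5  5
 x  0  1  2  2  2  3  4  5  5  5  6
 x  0  1  2  3  3  3  4  5  5  5  6
 x  0  1  2  3  3  3  4  5  5  5  6

2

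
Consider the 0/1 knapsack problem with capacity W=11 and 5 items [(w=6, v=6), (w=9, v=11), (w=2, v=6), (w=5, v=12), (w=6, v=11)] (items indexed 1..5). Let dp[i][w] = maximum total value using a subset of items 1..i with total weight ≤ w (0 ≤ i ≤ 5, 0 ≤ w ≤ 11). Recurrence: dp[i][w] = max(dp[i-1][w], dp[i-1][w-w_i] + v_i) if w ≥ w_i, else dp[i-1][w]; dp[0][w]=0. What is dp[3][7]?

6

i\w   0   1   2   3   4   5   6   7   8   9  10  11
  0   0   0   0   0   0   0   0   0   0   0   0   0
  1   0   0   0   0   0   0   6   6   6   6   6   6
  2   0   0   0   0   0   0   6   6   6  11  11  11
  3   0   0   6   6   6   6   6   6  12  12  12  17
  4   0   0   6   6   6  12  12  18  18  18  18  18
  5   0   0   6   6   6  12  12  18  18  18  18  23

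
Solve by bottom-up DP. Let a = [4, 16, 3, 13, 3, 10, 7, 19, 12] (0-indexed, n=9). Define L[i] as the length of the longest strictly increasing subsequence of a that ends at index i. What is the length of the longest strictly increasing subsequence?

   i    0    1    2    3    4    5    6    7    8
a[i]    4   16    3   13    3   10    7   19   12
L[i]    1    2    1    2    1    2    2    3    3

3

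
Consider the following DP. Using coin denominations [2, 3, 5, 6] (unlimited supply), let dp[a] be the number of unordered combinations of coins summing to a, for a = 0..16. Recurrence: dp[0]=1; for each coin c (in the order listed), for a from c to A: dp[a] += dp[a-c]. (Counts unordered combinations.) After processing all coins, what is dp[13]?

7

after  coin     0     1     2     3     4     5     6     7     8     9    10    11    12    13    14    15    16
          2     1     0     1     0     1     0     1     0     1     0     1     0     1     0     1     0     1
          3     1     0     1     1     1     1     2     1     2     2     2     2     3     2     3     3     3
          5     1     0     1     1     1     2     2     2     3     3     4     4     5     5     6     7     7
          6     1     0     1     1     1     2     3     2     4     4     5     6     8     7    10    11    12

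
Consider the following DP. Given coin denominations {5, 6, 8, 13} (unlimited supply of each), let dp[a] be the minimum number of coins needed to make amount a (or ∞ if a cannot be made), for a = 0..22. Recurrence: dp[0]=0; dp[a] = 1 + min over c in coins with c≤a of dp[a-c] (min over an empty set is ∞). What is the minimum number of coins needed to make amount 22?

 a  0  1  2  3  4  5  6  7  8  9 10 11 12 13 14 15 16 17 18 19 20 21 22
dp  0  -  -  -  -  1  1  -  1  -  2  2  2  1  2  3  2  3  2  2  3  2  3
(- denotes ∞ / unreachable)

3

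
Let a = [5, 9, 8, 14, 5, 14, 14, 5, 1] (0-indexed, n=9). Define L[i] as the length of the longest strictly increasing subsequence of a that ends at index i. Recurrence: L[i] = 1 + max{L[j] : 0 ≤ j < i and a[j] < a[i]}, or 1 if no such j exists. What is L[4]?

   i    0    1    2    3    4    5    6    7    8
a[i]    5    9    8   14    5   14   14    5    1
L[i]    1    2    2    3    1    3    3    1    1

1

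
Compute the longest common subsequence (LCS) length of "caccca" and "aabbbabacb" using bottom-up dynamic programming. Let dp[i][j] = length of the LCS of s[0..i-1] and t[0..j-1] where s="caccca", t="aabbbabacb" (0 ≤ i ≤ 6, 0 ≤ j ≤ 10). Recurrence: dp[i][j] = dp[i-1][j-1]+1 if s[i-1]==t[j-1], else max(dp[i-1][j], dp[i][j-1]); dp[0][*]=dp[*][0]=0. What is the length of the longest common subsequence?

2

   ''  a  a  b  b  b  a  b  a  c  b
''  0  0  0  0  0  0  0  0  0  0  0
 c  0  0  0  0  0  0  0  0  0  1  1
 a  0  1  1  1  1  1  1  1  1  1  1
 c  0  1  1  1  1  1  1  1  1  2  2
 c  0  1  1  1  1  1  1  1  1  2  2
 c  0  1  1  1  1  1  1  1  1  2  2
 a  0  1  2  2  2  2  2  2  2  2  2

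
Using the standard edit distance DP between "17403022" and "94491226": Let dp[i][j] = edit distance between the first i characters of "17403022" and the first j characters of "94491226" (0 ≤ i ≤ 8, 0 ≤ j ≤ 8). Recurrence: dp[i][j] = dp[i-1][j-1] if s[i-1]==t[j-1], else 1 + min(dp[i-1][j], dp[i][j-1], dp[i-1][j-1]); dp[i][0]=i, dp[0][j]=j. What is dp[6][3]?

5

   ''  9  4  4  9  1  2  2  6
''  0  1  2  3  4  5  6  7  8
 1  1  1  2  3  4  4  5  6  7
 7  2  2  2  3  4  5  5  6  7
 4  3  3  2  2  3  4  5  6  7
 0  4  4  3  3  3  4  5  6  7
 3  5  5  4  4  4  4  5  6  7
 0  6  6  5  5  5  5  5  6  7
 2  7  7  6  6  6  6  5  5  6
 2  8  8  7  7  7  7  6  5  6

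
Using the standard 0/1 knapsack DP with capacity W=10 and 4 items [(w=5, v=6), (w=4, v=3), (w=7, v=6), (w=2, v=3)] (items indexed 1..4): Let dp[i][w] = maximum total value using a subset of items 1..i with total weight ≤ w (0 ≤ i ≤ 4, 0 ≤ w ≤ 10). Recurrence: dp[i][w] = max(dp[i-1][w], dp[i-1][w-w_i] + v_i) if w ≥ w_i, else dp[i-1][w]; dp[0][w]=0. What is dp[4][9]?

9

i\w   0   1   2   3   4   5   6   7   8   9  10
  0   0   0   0   0   0   0   0   0   0   0   0
  1   0   0   0   0   0   6   6   6   6   6   6
  2   0   0   0   0   3   6   6   6   6   9   9
  3   0   0   0   0   3   6   6   6   6   9   9
  4   0   0   3   3   3   6   6   9   9   9   9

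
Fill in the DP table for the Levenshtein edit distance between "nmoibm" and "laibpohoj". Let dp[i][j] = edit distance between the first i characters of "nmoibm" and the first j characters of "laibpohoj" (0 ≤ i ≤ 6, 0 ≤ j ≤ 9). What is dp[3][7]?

   ''  l  a  i  b  p  o  h  o  j
''  0  1  2  3  4  5  6  7  8  9
 n  1  1  2  3  4  5  6  7  8  9
 m  2  2  2  3  4  5  6  7  8  9
 o  3  3  3  3  4  5  5  6  7  8
 i  4  4  4  3  4  5  6  6  7  8
 b  5  5  5  4  3  4  5  6  7  8
 m  6  6  6  5  4  4  5  6  7  8

6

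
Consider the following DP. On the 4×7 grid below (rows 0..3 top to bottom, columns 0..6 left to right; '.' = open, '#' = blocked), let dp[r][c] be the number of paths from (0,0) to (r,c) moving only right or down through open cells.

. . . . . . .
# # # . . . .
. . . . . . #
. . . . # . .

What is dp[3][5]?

6

r\c   0   1   2   3   4   5   6
  0   1   1   1   1   1   1   1
  1   0   0   0   1   2   3   4
  2   0   0   0   1   3   6   0
  3   0   0   0   1   0   6   6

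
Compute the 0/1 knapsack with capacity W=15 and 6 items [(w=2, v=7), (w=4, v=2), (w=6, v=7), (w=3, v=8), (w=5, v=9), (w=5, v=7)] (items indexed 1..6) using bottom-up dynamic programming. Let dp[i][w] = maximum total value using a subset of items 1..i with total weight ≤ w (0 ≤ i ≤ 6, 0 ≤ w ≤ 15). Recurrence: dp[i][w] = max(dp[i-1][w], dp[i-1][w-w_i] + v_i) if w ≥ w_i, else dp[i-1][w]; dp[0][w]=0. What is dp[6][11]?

24

i\w   0   1   2   3   4   5   6   7   8   9  10  11  12  13  14  15
  0   0   0   0   0   0   0   0   0   0   0   0   0   0   0   0   0
  1   0   0   7   7   7   7   7   7   7   7   7   7   7   7   7   7
  2   0   0   7   7   7   7   9   9   9   9   9   9   9   9   9   9
  3   0   0   7   7   7   7   9   9  14  14  14  14  16  16  16  16
  4   0   0   7   8   8  15  15  15  15  17  17  22  22  22  22  24
  5   0   0   7   8   8  15  15  16  17  17  24  24  24  24  26  26
  6   0   0   7   8   8  15  15  16  17  17  24  24  24  24  26  31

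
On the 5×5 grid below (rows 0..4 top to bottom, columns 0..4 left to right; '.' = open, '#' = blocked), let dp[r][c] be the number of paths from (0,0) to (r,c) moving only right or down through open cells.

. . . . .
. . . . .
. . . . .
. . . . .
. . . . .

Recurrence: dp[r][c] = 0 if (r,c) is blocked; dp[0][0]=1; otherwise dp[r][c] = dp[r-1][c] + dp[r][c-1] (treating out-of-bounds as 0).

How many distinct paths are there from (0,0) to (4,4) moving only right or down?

70

r\c   0   1   2   3   4
  0   1   1   1   1   1
  1   1   2   3   4   5
  2   1   3   6  10  15
  3   1   4  10  20  35
  4   1   5  15  35  70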